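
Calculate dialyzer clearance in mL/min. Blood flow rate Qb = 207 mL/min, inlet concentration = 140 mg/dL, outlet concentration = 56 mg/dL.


K = Qb * (Cb_in - Cb_out) / Cb_in
K = 207 * (140 - 56) / 140
K = 124.2 mL/min


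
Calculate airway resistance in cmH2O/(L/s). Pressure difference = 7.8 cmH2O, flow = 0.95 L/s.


R = dP / flow
R = 7.8 / 0.95
R = 8.211 cmH2O/(L/s)


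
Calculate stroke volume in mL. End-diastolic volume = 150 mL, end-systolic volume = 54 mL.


SV = EDV - ESV
SV = 150 - 54
SV = 96 mL


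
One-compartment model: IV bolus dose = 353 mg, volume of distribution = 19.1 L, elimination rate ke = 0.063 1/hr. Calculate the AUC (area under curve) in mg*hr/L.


C0 = Dose/Vd = 353/19.1 = 18.4817 mg/L
AUC = C0/ke = 18.4817/0.063
AUC = 293.4 mg*hr/L


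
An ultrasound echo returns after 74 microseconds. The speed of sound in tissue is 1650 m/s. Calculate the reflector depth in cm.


depth = c * t / 2
t = 74 us = 7.4000e-05 s
depth = 1650 * 7.4000e-05 / 2
depth = 0.06105 m = 6.105 cm


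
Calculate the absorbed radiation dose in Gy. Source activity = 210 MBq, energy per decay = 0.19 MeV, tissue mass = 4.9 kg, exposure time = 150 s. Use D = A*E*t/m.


A = 210 MBq = 2.1000e+08 Bq
E = 0.19 MeV = 3.0438e-14 J
D = A*E*t/m = 2.1000e+08*3.0438e-14*150/4.9
D = 1.9567e-04 Gy


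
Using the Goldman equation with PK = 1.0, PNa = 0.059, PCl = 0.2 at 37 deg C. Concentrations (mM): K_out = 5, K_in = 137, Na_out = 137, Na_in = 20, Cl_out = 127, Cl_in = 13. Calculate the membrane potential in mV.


Vm = (RT/F)*ln((PK*Ko + PNa*Nao + PCl*Cli)/(PK*Ki + PNa*Nai + PCl*Clo))
Numer = 15.683, Denom = 163.58
Vm = -62.66 mV


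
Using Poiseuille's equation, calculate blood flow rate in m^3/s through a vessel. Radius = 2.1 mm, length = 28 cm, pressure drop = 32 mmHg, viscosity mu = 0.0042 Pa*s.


Q = pi*r^4*dP / (8*mu*L)
r = 0.0021 m, L = 0.28 m
dP = 32 mmHg = 4266.304 Pa
Q = 2.7706e-05 m^3/s


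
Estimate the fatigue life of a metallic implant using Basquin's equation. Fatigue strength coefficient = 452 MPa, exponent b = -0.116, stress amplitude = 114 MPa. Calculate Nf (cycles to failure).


sigma_a = sigma_f' * (2Nf)^b
2Nf = (sigma_a/sigma_f')^(1/b)
2Nf = (114/452)^(1/-0.116)
2Nf = 143610.46
Nf = 7.181e+04


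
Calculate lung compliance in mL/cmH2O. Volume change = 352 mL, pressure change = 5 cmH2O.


C = dV / dP
C = 352 / 5
C = 70.4 mL/cmH2O


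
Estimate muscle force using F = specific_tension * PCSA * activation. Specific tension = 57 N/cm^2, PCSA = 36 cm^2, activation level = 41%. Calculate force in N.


F = sigma * PCSA * activation
F = 57 * 36 * 0.41
F = 841.3 N


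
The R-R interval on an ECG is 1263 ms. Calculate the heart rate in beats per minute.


HR = 60 / RR_interval(s)
RR = 1263 ms = 1.263 s
HR = 60 / 1.263 = 47.51 bpm


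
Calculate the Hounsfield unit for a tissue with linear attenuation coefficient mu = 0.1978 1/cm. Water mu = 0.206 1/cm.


HU = ((mu_tissue - mu_water) / mu_water) * 1000
HU = ((0.1978 - 0.206) / 0.206) * 1000
HU = -39.81


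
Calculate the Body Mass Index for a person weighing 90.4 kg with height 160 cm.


BMI = weight / height^2
height = 160 cm = 1.6 m
BMI = 90.4 / 1.6^2
BMI = 35.31 kg/m^2


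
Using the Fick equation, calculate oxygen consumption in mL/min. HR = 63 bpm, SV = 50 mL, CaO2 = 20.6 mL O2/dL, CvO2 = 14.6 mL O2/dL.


CO = HR*SV = 63*50/1000 = 3.15 L/min
a-v O2 diff = 20.6 - 14.6 = 6 mL/dL
VO2 = CO * (CaO2-CvO2) * 10 dL/L
VO2 = 3.15 * 6 * 10
VO2 = 189 mL/min


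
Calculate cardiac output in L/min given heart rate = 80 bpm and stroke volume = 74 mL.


CO = HR * SV
CO = 80 * 74 / 1000
CO = 5.92 L/min


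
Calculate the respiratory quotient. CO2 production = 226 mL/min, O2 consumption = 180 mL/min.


RQ = VCO2 / VO2
RQ = 226 / 180
RQ = 1.256


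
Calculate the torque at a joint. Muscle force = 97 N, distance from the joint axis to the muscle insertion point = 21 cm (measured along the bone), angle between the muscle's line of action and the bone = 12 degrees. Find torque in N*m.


Torque = F * d * sin(theta)   (moment arm = d*sin(theta))
d = 21 cm = 0.21 m
Torque = 97 * 0.21 * sin(12)
Torque = 4.235 N*m


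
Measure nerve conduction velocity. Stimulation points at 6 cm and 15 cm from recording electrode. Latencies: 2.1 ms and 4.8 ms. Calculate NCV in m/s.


Distance = (15 - 6) / 100 = 0.09 m
dt = (4.8 - 2.1) / 1000 = 0.0027 s
NCV = dist / dt = 33.33 m/s


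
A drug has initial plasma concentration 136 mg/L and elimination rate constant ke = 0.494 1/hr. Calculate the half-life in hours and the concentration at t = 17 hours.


t_half = ln(2) / ke = 0.693147 / 0.494 = 1.403 hr
C(t) = C0 * exp(-ke*t) = 136 * exp(-0.494*17)
C(17) = 0.03064 mg/L


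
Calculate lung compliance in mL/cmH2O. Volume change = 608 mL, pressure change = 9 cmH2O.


C = dV / dP
C = 608 / 9
C = 67.56 mL/cmH2O


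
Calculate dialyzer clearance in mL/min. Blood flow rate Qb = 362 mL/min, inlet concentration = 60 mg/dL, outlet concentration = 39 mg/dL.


K = Qb * (Cb_in - Cb_out) / Cb_in
K = 362 * (60 - 39) / 60
K = 126.7 mL/min


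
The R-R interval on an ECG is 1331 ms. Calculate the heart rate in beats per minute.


HR = 60 / RR_interval(s)
RR = 1331 ms = 1.331 s
HR = 60 / 1.331 = 45.08 bpm


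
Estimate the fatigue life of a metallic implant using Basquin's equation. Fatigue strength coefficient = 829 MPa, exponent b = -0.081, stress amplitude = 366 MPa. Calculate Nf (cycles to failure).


sigma_a = sigma_f' * (2Nf)^b
2Nf = (sigma_a/sigma_f')^(1/b)
2Nf = (366/829)^(1/-0.081)
2Nf = 24189.271
Nf = 1.209e+04


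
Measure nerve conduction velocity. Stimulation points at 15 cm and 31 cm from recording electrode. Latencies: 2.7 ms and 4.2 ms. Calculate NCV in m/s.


Distance = (31 - 15) / 100 = 0.16 m
dt = (4.2 - 2.7) / 1000 = 0.0015 s
NCV = dist / dt = 106.7 m/s


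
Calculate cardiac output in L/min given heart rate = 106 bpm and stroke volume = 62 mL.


CO = HR * SV
CO = 106 * 62 / 1000
CO = 6.572 L/min


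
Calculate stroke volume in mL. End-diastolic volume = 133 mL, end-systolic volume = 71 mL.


SV = EDV - ESV
SV = 133 - 71
SV = 62 mL


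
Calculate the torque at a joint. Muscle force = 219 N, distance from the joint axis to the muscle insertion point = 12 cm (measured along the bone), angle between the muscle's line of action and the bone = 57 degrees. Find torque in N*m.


Torque = F * d * sin(theta)   (moment arm = d*sin(theta))
d = 12 cm = 0.12 m
Torque = 219 * 0.12 * sin(57)
Torque = 22.04 N*m


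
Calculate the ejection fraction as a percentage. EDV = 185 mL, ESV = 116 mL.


SV = EDV - ESV = 185 - 116 = 69 mL
EF = SV/EDV * 100 = 69/185 * 100
EF = 37.3%


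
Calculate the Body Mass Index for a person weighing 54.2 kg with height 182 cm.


BMI = weight / height^2
height = 182 cm = 1.82 m
BMI = 54.2 / 1.82^2
BMI = 16.36 kg/m^2


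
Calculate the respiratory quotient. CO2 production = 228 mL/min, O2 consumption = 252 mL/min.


RQ = VCO2 / VO2
RQ = 228 / 252
RQ = 0.9048


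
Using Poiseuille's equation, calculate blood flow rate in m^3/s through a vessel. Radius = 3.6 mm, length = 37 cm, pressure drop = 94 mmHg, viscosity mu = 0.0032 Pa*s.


Q = pi*r^4*dP / (8*mu*L)
r = 0.0036 m, L = 0.37 m
dP = 94 mmHg = 12532.268 Pa
Q = 6.9815e-04 m^3/s


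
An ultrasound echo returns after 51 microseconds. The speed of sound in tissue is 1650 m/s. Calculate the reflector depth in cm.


depth = c * t / 2
t = 51 us = 5.1000e-05 s
depth = 1650 * 5.1000e-05 / 2
depth = 0.042075 m = 4.2075 cm


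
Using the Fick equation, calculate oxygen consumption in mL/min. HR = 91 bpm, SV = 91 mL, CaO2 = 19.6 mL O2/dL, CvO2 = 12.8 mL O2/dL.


CO = HR*SV = 91*91/1000 = 8.281 L/min
a-v O2 diff = 19.6 - 12.8 = 6.8 mL/dL
VO2 = CO * (CaO2-CvO2) * 10 dL/L
VO2 = 8.281 * 6.8 * 10
VO2 = 563.1 mL/min


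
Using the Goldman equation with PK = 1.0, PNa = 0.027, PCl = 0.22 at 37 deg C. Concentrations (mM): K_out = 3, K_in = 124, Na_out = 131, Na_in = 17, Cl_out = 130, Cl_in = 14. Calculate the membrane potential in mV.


Vm = (RT/F)*ln((PK*Ko + PNa*Nao + PCl*Cli)/(PK*Ki + PNa*Nai + PCl*Clo))
Numer = 9.617, Denom = 153.059
Vm = -73.96 mV


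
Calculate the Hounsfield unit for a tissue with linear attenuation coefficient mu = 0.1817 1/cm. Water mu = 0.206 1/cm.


HU = ((mu_tissue - mu_water) / mu_water) * 1000
HU = ((0.1817 - 0.206) / 0.206) * 1000
HU = -118


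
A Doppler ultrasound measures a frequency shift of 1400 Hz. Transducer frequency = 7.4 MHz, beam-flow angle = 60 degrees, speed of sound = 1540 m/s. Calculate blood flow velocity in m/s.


v = fd * c / (2 * f0 * cos(theta))
v = 1400 * 1540 / (2 * 7.4000e+06 * cos(60))
v = 0.2914 m/s


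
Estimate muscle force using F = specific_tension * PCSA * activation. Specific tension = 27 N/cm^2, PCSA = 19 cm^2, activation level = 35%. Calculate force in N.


F = sigma * PCSA * activation
F = 27 * 19 * 0.35
F = 179.5 N


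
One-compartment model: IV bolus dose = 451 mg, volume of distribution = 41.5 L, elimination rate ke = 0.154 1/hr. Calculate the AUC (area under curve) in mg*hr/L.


C0 = Dose/Vd = 451/41.5 = 10.8675 mg/L
AUC = C0/ke = 10.8675/0.154
AUC = 70.57 mg*hr/L


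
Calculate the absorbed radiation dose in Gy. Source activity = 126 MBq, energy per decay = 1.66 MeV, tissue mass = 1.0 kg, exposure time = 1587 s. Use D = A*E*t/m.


A = 126 MBq = 1.2600e+08 Bq
E = 1.66 MeV = 2.65932e-13 J
D = A*E*t/m = 1.2600e+08*2.65932e-13*1587/1.0
D = 0.05318 Gy


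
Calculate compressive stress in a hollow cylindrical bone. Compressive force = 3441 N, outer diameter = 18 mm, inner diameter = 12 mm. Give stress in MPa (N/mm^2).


A = pi*(r_o^2 - r_i^2)
r_o = 9 mm, r_i = 6 mm
A = 141.372 mm^2
sigma = F/A = 3441 / 141.372
sigma = 24.34 MPa


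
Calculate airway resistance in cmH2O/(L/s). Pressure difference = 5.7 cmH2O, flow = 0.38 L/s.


R = dP / flow
R = 5.7 / 0.38
R = 15 cmH2O/(L/s)


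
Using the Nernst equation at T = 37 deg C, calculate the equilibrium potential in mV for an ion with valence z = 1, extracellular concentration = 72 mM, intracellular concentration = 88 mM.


E = (RT/(zF)) * ln(C_out/C_in)
T = 37 + 273.15 = 310.15 K
E = (8.314 * 310.15 / (1 * 96485)) * ln(72/88)
E = -5.363 mV


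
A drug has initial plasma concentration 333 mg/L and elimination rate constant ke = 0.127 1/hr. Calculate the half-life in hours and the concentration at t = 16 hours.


t_half = ln(2) / ke = 0.693147 / 0.127 = 5.458 hr
C(t) = C0 * exp(-ke*t) = 333 * exp(-0.127*16)
C(16) = 43.65 mg/L


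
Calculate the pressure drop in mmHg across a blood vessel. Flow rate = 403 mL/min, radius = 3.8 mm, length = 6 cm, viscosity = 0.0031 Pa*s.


dP = 8*mu*L*Q / (pi*r^4)
Q = 403 mL/min = 6.71667e-06 m^3/s
dP = 15.2571 Pa = 15.2571 / 133.322 mmHg = 0.1144 mmHg


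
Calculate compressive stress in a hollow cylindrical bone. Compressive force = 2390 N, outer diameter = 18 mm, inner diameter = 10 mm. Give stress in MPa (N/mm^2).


A = pi*(r_o^2 - r_i^2)
r_o = 9 mm, r_i = 5 mm
A = 175.929 mm^2
sigma = F/A = 2390 / 175.929
sigma = 13.59 MPa


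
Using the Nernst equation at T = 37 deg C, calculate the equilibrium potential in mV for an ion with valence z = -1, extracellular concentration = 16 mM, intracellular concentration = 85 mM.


E = (RT/(zF)) * ln(C_out/C_in)
T = 37 + 273.15 = 310.15 K
E = (8.314 * 310.15 / (-1 * 96485)) * ln(16/85)
E = 44.63 mV


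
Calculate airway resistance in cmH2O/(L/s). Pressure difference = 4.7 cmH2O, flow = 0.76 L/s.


R = dP / flow
R = 4.7 / 0.76
R = 6.184 cmH2O/(L/s)


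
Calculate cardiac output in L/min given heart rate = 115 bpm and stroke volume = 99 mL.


CO = HR * SV
CO = 115 * 99 / 1000
CO = 11.38 L/min


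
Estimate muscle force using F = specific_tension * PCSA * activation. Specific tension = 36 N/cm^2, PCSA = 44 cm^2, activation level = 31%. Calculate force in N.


F = sigma * PCSA * activation
F = 36 * 44 * 0.31
F = 491 N


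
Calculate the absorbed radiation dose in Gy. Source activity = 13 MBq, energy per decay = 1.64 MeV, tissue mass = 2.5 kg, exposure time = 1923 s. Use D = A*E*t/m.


A = 13 MBq = 1.3000e+07 Bq
E = 1.64 MeV = 2.62728e-13 J
D = A*E*t/m = 1.3000e+07*2.62728e-13*1923/2.5
D = 0.002627 Gy


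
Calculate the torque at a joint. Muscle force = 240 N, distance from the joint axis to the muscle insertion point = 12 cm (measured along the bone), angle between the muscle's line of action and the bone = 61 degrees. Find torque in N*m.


Torque = F * d * sin(theta)   (moment arm = d*sin(theta))
d = 12 cm = 0.12 m
Torque = 240 * 0.12 * sin(61)
Torque = 25.19 N*m


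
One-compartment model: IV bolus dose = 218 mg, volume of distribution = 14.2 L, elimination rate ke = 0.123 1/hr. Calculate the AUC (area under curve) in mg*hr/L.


C0 = Dose/Vd = 218/14.2 = 15.3521 mg/L
AUC = C0/ke = 15.3521/0.123
AUC = 124.8 mg*hr/L


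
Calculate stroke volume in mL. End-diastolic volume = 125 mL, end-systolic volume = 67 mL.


SV = EDV - ESV
SV = 125 - 67
SV = 58 mL


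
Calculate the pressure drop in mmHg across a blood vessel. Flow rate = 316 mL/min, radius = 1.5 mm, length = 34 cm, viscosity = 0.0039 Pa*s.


dP = 8*mu*L*Q / (pi*r^4)
Q = 316 mL/min = 5.26667e-06 m^3/s
dP = 3512.81 Pa = 3512.81 / 133.322 mmHg = 26.35 mmHg


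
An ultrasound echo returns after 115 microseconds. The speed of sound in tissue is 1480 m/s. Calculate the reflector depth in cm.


depth = c * t / 2
t = 115 us = 1.1500e-04 s
depth = 1480 * 1.1500e-04 / 2
depth = 0.0851 m = 8.51 cm


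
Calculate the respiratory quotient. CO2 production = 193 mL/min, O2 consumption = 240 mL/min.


RQ = VCO2 / VO2
RQ = 193 / 240
RQ = 0.8042


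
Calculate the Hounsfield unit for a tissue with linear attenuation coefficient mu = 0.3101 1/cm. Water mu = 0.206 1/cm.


HU = ((mu_tissue - mu_water) / mu_water) * 1000
HU = ((0.3101 - 0.206) / 0.206) * 1000
HU = 505.3


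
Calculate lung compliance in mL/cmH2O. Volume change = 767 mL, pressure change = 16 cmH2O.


C = dV / dP
C = 767 / 16
C = 47.94 mL/cmH2O


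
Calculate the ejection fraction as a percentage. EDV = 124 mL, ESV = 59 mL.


SV = EDV - ESV = 124 - 59 = 65 mL
EF = SV/EDV * 100 = 65/124 * 100
EF = 52.42%


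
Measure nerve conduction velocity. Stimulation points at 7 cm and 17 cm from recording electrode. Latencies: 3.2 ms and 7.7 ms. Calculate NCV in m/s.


Distance = (17 - 7) / 100 = 0.1 m
dt = (7.7 - 3.2) / 1000 = 0.0045 s
NCV = dist / dt = 22.22 m/s


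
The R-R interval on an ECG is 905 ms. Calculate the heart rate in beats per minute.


HR = 60 / RR_interval(s)
RR = 905 ms = 0.905 s
HR = 60 / 0.905 = 66.3 bpm


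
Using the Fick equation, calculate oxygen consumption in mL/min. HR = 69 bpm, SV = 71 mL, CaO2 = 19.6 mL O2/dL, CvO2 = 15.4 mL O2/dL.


CO = HR*SV = 69*71/1000 = 4.899 L/min
a-v O2 diff = 19.6 - 15.4 = 4.2 mL/dL
VO2 = CO * (CaO2-CvO2) * 10 dL/L
VO2 = 4.899 * 4.2 * 10
VO2 = 205.8 mL/min


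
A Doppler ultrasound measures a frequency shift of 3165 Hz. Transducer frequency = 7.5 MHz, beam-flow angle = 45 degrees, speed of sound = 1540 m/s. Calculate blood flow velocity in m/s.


v = fd * c / (2 * f0 * cos(theta))
v = 3165 * 1540 / (2 * 7.5000e+06 * cos(45))
v = 0.4595 m/s


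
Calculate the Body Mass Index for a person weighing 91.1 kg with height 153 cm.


BMI = weight / height^2
height = 153 cm = 1.53 m
BMI = 91.1 / 1.53^2
BMI = 38.92 kg/m^2


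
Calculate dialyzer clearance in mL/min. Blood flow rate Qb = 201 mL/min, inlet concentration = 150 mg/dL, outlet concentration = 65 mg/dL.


K = Qb * (Cb_in - Cb_out) / Cb_in
K = 201 * (150 - 65) / 150
K = 113.9 mL/min


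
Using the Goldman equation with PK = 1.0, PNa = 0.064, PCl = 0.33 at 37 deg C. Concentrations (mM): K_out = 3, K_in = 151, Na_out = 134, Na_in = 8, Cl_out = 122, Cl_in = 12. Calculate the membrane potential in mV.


Vm = (RT/F)*ln((PK*Ko + PNa*Nao + PCl*Cli)/(PK*Ki + PNa*Nai + PCl*Clo))
Numer = 15.536, Denom = 191.772
Vm = -67.16 mV


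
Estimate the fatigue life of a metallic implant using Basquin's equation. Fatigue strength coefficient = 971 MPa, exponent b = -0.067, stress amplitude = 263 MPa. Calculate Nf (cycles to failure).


sigma_a = sigma_f' * (2Nf)^b
2Nf = (sigma_a/sigma_f')^(1/b)
2Nf = (263/971)^(1/-0.067)
2Nf = 2.928324e+08
Nf = 1.4642e+08


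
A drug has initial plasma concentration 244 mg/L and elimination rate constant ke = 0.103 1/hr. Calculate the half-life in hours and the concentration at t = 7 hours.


t_half = ln(2) / ke = 0.693147 / 0.103 = 6.73 hr
C(t) = C0 * exp(-ke*t) = 244 * exp(-0.103*7)
C(7) = 118.6 mg/L


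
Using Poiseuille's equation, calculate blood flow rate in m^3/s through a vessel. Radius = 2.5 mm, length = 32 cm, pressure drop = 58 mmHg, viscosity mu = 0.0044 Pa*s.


Q = pi*r^4*dP / (8*mu*L)
r = 0.0025 m, L = 0.32 m
dP = 58 mmHg = 7732.676 Pa
Q = 8.4246e-05 m^3/s


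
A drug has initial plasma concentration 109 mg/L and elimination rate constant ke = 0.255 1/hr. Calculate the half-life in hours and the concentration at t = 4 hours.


t_half = ln(2) / ke = 0.693147 / 0.255 = 2.718 hr
C(t) = C0 * exp(-ke*t) = 109 * exp(-0.255*4)
C(4) = 39.3 mg/L


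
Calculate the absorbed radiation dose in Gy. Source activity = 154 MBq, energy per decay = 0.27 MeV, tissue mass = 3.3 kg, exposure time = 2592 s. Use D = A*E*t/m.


A = 154 MBq = 1.5400e+08 Bq
E = 0.27 MeV = 4.3254e-14 J
D = A*E*t/m = 1.5400e+08*4.3254e-14*2592/3.3
D = 0.005232 Gy


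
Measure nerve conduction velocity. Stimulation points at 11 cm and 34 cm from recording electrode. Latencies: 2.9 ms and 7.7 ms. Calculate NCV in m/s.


Distance = (34 - 11) / 100 = 0.23 m
dt = (7.7 - 2.9) / 1000 = 0.0048 s
NCV = dist / dt = 47.92 m/s


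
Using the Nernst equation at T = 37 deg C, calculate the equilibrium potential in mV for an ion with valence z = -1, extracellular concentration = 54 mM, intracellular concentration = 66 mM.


E = (RT/(zF)) * ln(C_out/C_in)
T = 37 + 273.15 = 310.15 K
E = (8.314 * 310.15 / (-1 * 96485)) * ln(54/66)
E = 5.363 mV


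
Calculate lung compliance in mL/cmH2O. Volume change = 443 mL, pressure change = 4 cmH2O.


C = dV / dP
C = 443 / 4
C = 110.8 mL/cmH2O


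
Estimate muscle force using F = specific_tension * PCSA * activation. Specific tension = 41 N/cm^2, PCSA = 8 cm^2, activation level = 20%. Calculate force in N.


F = sigma * PCSA * activation
F = 41 * 8 * 0.2
F = 65.6 N


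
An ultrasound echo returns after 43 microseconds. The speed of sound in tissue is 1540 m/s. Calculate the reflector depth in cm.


depth = c * t / 2
t = 43 us = 4.3000e-05 s
depth = 1540 * 4.3000e-05 / 2
depth = 0.03311 m = 3.311 cm


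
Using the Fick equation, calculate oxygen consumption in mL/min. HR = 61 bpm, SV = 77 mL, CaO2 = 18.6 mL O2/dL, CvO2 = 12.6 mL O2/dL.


CO = HR*SV = 61*77/1000 = 4.697 L/min
a-v O2 diff = 18.6 - 12.6 = 6 mL/dL
VO2 = CO * (CaO2-CvO2) * 10 dL/L
VO2 = 4.697 * 6 * 10
VO2 = 281.8 mL/min


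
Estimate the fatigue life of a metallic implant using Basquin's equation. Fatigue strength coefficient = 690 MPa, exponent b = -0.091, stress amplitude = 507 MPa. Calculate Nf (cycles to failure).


sigma_a = sigma_f' * (2Nf)^b
2Nf = (sigma_a/sigma_f')^(1/b)
2Nf = (507/690)^(1/-0.091)
2Nf = 29.565257
Nf = 14.78


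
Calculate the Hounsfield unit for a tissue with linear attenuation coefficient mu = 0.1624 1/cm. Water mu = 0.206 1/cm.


HU = ((mu_tissue - mu_water) / mu_water) * 1000
HU = ((0.1624 - 0.206) / 0.206) * 1000
HU = -211.7


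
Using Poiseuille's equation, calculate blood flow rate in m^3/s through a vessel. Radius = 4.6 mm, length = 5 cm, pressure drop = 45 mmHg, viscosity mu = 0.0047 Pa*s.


Q = pi*r^4*dP / (8*mu*L)
r = 0.0046 m, L = 0.05 m
dP = 45 mmHg = 5999.49 Pa
Q = 0.004489 m^3/s


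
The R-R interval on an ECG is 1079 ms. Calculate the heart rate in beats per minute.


HR = 60 / RR_interval(s)
RR = 1079 ms = 1.079 s
HR = 60 / 1.079 = 55.61 bpm


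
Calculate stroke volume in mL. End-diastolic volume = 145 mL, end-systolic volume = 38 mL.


SV = EDV - ESV
SV = 145 - 38
SV = 107 mL


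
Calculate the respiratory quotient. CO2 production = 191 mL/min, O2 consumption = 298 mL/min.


RQ = VCO2 / VO2
RQ = 191 / 298
RQ = 0.6409


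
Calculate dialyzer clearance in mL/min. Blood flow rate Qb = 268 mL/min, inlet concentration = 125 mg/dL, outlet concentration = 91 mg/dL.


K = Qb * (Cb_in - Cb_out) / Cb_in
K = 268 * (125 - 91) / 125
K = 72.9 mL/min


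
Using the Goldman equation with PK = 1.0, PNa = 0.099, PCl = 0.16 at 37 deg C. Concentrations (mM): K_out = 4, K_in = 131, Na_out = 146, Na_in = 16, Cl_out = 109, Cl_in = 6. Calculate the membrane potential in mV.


Vm = (RT/F)*ln((PK*Ko + PNa*Nao + PCl*Cli)/(PK*Ki + PNa*Nai + PCl*Clo))
Numer = 19.414, Denom = 150.024
Vm = -54.65 mV


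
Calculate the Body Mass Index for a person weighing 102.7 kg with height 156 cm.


BMI = weight / height^2
height = 156 cm = 1.56 m
BMI = 102.7 / 1.56^2
BMI = 42.2 kg/m^2


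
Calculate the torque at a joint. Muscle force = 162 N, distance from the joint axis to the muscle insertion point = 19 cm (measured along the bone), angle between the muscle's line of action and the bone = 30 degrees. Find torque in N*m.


Torque = F * d * sin(theta)   (moment arm = d*sin(theta))
d = 19 cm = 0.19 m
Torque = 162 * 0.19 * sin(30)
Torque = 15.39 N*m


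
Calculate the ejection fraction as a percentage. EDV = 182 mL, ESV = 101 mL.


SV = EDV - ESV = 182 - 101 = 81 mL
EF = SV/EDV * 100 = 81/182 * 100
EF = 44.51%


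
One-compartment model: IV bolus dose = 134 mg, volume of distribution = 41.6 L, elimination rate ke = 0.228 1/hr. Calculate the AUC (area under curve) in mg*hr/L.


C0 = Dose/Vd = 134/41.6 = 3.22115 mg/L
AUC = C0/ke = 3.22115/0.228
AUC = 14.13 mg*hr/L


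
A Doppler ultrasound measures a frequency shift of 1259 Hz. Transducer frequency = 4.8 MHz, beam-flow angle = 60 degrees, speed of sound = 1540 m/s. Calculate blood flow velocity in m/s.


v = fd * c / (2 * f0 * cos(theta))
v = 1259 * 1540 / (2 * 4.8000e+06 * cos(60))
v = 0.4039 m/s


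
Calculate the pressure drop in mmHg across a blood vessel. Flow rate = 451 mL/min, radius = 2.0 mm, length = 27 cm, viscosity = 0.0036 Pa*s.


dP = 8*mu*L*Q / (pi*r^4)
Q = 451 mL/min = 7.51667e-06 m^3/s
dP = 1162.82 Pa = 1162.82 / 133.322 mmHg = 8.722 mmHg


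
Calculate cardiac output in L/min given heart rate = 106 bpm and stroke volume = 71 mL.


CO = HR * SV
CO = 106 * 71 / 1000
CO = 7.526 L/min


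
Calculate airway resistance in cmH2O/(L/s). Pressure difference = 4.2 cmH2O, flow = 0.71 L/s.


R = dP / flow
R = 4.2 / 0.71
R = 5.915 cmH2O/(L/s)


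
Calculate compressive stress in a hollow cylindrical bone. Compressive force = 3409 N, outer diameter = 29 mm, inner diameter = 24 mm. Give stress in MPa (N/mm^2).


A = pi*(r_o^2 - r_i^2)
r_o = 14.5 mm, r_i = 12 mm
A = 208.131 mm^2
sigma = F/A = 3409 / 208.131
sigma = 16.38 MPa


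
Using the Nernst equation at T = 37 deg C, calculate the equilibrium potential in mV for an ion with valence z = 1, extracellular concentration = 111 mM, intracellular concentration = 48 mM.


E = (RT/(zF)) * ln(C_out/C_in)
T = 37 + 273.15 = 310.15 K
E = (8.314 * 310.15 / (1 * 96485)) * ln(111/48)
E = 22.4 mV


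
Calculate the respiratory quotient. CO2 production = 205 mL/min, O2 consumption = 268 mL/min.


RQ = VCO2 / VO2
RQ = 205 / 268
RQ = 0.7649


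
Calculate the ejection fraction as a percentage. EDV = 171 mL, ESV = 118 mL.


SV = EDV - ESV = 171 - 118 = 53 mL
EF = SV/EDV * 100 = 53/171 * 100
EF = 30.99%


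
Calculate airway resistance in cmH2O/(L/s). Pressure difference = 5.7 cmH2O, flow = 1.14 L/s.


R = dP / flow
R = 5.7 / 1.14
R = 5 cmH2O/(L/s)


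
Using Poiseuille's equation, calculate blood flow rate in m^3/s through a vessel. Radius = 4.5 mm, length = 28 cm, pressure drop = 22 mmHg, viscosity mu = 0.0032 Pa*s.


Q = pi*r^4*dP / (8*mu*L)
r = 0.0045 m, L = 0.28 m
dP = 22 mmHg = 2933.084 Pa
Q = 5.2714e-04 m^3/s


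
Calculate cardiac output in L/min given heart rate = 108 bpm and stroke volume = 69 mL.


CO = HR * SV
CO = 108 * 69 / 1000
CO = 7.452 L/min


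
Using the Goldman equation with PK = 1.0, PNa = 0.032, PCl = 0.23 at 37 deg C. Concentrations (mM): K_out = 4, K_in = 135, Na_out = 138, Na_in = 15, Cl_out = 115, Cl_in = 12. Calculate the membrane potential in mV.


Vm = (RT/F)*ln((PK*Ko + PNa*Nao + PCl*Cli)/(PK*Ki + PNa*Nai + PCl*Clo))
Numer = 11.176, Denom = 161.93
Vm = -71.45 mV


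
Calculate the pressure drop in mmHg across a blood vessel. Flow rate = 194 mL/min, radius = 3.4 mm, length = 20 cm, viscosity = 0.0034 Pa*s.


dP = 8*mu*L*Q / (pi*r^4)
Q = 194 mL/min = 3.23333e-06 m^3/s
dP = 41.897 Pa = 41.897 / 133.322 mmHg = 0.3143 mmHg


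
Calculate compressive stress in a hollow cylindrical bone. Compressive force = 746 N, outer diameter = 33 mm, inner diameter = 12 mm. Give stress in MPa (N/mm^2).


A = pi*(r_o^2 - r_i^2)
r_o = 16.5 mm, r_i = 6 mm
A = 742.201 mm^2
sigma = F/A = 746 / 742.201
sigma = 1.005 MPa


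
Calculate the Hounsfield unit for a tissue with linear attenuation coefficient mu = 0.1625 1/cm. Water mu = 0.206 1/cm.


HU = ((mu_tissue - mu_water) / mu_water) * 1000
HU = ((0.1625 - 0.206) / 0.206) * 1000
HU = -211.2


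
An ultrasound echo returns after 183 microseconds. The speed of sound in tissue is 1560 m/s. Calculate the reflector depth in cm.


depth = c * t / 2
t = 183 us = 1.8300e-04 s
depth = 1560 * 1.8300e-04 / 2
depth = 0.14274 m = 14.274 cm


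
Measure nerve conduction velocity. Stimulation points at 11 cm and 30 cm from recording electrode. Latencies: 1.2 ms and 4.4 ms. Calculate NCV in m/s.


Distance = (30 - 11) / 100 = 0.19 m
dt = (4.4 - 1.2) / 1000 = 0.0032 s
NCV = dist / dt = 59.38 m/s


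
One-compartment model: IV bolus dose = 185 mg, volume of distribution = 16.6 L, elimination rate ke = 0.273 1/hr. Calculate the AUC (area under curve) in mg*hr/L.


C0 = Dose/Vd = 185/16.6 = 11.1446 mg/L
AUC = C0/ke = 11.1446/0.273
AUC = 40.82 mg*hr/L


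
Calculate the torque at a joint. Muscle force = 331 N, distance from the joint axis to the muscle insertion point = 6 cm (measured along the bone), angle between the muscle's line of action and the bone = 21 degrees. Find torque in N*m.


Torque = F * d * sin(theta)   (moment arm = d*sin(theta))
d = 6 cm = 0.06 m
Torque = 331 * 0.06 * sin(21)
Torque = 7.117 N*m


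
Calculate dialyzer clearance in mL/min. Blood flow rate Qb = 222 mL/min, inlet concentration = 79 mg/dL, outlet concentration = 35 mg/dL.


K = Qb * (Cb_in - Cb_out) / Cb_in
K = 222 * (79 - 35) / 79
K = 123.6 mL/min


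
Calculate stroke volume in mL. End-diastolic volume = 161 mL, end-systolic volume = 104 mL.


SV = EDV - ESV
SV = 161 - 104
SV = 57 mL


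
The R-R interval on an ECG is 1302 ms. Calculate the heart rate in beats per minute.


HR = 60 / RR_interval(s)
RR = 1302 ms = 1.302 s
HR = 60 / 1.302 = 46.08 bpm


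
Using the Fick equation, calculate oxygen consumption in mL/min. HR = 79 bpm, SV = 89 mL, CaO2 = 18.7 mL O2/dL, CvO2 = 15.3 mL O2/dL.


CO = HR*SV = 79*89/1000 = 7.031 L/min
a-v O2 diff = 18.7 - 15.3 = 3.4 mL/dL
VO2 = CO * (CaO2-CvO2) * 10 dL/L
VO2 = 7.031 * 3.4 * 10
VO2 = 239.1 mL/min


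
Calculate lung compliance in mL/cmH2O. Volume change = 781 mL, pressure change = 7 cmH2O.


C = dV / dP
C = 781 / 7
C = 111.6 mL/cmH2O


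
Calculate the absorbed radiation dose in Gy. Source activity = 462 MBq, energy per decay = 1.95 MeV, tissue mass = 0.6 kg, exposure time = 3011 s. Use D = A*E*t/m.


A = 462 MBq = 4.6200e+08 Bq
E = 1.95 MeV = 3.1239e-13 J
D = A*E*t/m = 4.6200e+08*3.1239e-13*3011/0.6
D = 0.7243 Gy


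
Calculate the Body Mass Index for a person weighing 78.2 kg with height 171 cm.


BMI = weight / height^2
height = 171 cm = 1.71 m
BMI = 78.2 / 1.71^2
BMI = 26.74 kg/m^2


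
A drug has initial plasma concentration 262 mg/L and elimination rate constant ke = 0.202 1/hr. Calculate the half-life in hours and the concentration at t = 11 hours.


t_half = ln(2) / ke = 0.693147 / 0.202 = 3.431 hr
C(t) = C0 * exp(-ke*t) = 262 * exp(-0.202*11)
C(11) = 28.4 mg/L


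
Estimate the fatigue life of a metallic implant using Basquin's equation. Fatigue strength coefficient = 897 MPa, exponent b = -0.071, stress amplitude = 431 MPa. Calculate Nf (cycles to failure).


sigma_a = sigma_f' * (2Nf)^b
2Nf = (sigma_a/sigma_f')^(1/b)
2Nf = (431/897)^(1/-0.071)
2Nf = 30430.725
Nf = 1.522e+04


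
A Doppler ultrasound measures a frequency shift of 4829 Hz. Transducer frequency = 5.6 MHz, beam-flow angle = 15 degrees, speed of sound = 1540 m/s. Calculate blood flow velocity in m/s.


v = fd * c / (2 * f0 * cos(theta))
v = 4829 * 1540 / (2 * 5.6000e+06 * cos(15))
v = 0.6874 m/s


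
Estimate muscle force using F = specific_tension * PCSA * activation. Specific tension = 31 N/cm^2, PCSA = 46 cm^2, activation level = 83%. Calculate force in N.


F = sigma * PCSA * activation
F = 31 * 46 * 0.83
F = 1184 N


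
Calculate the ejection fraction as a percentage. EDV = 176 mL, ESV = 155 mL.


SV = EDV - ESV = 176 - 155 = 21 mL
EF = SV/EDV * 100 = 21/176 * 100
EF = 11.93%


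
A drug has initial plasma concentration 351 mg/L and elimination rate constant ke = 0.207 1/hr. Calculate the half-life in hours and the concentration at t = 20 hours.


t_half = ln(2) / ke = 0.693147 / 0.207 = 3.349 hr
C(t) = C0 * exp(-ke*t) = 351 * exp(-0.207*20)
C(20) = 5.589 mg/L


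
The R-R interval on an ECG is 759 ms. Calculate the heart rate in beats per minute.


HR = 60 / RR_interval(s)
RR = 759 ms = 0.759 s
HR = 60 / 0.759 = 79.05 bpm


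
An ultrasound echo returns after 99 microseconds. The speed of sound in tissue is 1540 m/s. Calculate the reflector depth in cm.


depth = c * t / 2
t = 99 us = 9.9000e-05 s
depth = 1540 * 9.9000e-05 / 2
depth = 0.07623 m = 7.623 cm


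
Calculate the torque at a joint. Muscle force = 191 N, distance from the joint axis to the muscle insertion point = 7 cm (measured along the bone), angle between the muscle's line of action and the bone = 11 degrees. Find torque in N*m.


Torque = F * d * sin(theta)   (moment arm = d*sin(theta))
d = 7 cm = 0.07 m
Torque = 191 * 0.07 * sin(11)
Torque = 2.551 N*m


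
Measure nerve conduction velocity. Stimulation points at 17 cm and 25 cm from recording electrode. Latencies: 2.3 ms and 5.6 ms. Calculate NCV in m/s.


Distance = (25 - 17) / 100 = 0.08 m
dt = (5.6 - 2.3) / 1000 = 0.0033 s
NCV = dist / dt = 24.24 m/s


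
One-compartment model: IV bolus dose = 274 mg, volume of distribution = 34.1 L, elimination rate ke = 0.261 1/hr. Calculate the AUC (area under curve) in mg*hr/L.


C0 = Dose/Vd = 274/34.1 = 8.03519 mg/L
AUC = C0/ke = 8.03519/0.261
AUC = 30.79 mg*hr/L


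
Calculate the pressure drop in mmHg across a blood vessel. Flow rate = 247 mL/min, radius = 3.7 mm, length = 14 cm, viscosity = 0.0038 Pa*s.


dP = 8*mu*L*Q / (pi*r^4)
Q = 247 mL/min = 4.11667e-06 m^3/s
dP = 29.7571 Pa = 29.7571 / 133.322 mmHg = 0.2232 mmHg


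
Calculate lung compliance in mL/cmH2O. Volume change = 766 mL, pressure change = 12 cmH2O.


C = dV / dP
C = 766 / 12
C = 63.83 mL/cmH2O


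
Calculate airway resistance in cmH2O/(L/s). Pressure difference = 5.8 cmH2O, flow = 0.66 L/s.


R = dP / flow
R = 5.8 / 0.66
R = 8.788 cmH2O/(L/s)


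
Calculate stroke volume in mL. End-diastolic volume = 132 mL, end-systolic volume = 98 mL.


SV = EDV - ESV
SV = 132 - 98
SV = 34 mL


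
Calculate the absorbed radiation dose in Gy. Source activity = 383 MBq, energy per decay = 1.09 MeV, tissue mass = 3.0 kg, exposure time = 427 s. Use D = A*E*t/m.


A = 383 MBq = 3.8300e+08 Bq
E = 1.09 MeV = 1.74618e-13 J
D = A*E*t/m = 3.8300e+08*1.74618e-13*427/3.0
D = 0.009519 Gy


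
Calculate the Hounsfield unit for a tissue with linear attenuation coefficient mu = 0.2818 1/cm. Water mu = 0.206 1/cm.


HU = ((mu_tissue - mu_water) / mu_water) * 1000
HU = ((0.2818 - 0.206) / 0.206) * 1000
HU = 368


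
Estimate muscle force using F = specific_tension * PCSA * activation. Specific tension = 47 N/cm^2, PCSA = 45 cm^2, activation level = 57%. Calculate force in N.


F = sigma * PCSA * activation
F = 47 * 45 * 0.57
F = 1206 N


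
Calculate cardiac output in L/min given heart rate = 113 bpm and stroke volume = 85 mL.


CO = HR * SV
CO = 113 * 85 / 1000
CO = 9.605 L/min


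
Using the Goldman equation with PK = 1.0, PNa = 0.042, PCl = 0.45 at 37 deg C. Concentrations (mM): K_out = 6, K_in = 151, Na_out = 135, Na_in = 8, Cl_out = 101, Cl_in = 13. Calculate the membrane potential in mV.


Vm = (RT/F)*ln((PK*Ko + PNa*Nao + PCl*Cli)/(PK*Ki + PNa*Nai + PCl*Clo))
Numer = 17.52, Denom = 196.786
Vm = -64.64 mV


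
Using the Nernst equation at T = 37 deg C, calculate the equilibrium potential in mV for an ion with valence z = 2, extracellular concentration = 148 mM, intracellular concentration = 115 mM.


E = (RT/(zF)) * ln(C_out/C_in)
T = 37 + 273.15 = 310.15 K
E = (8.314 * 310.15 / (2 * 96485)) * ln(148/115)
E = 3.371 mV


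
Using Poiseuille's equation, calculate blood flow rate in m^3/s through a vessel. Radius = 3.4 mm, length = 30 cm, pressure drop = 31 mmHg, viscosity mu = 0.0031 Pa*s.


Q = pi*r^4*dP / (8*mu*L)
r = 0.0034 m, L = 0.3 m
dP = 31 mmHg = 4132.982 Pa
Q = 2.3321e-04 m^3/s


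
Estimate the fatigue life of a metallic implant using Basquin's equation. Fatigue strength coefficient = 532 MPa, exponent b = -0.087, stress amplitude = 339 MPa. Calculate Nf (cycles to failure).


sigma_a = sigma_f' * (2Nf)^b
2Nf = (sigma_a/sigma_f')^(1/b)
2Nf = (339/532)^(1/-0.087)
2Nf = 177.64887
Nf = 88.82


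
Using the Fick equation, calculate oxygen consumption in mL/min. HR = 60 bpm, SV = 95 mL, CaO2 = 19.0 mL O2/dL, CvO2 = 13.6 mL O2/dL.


CO = HR*SV = 60*95/1000 = 5.7 L/min
a-v O2 diff = 19.0 - 13.6 = 5.4 mL/dL
VO2 = CO * (CaO2-CvO2) * 10 dL/L
VO2 = 5.7 * 5.4 * 10
VO2 = 307.8 mL/min


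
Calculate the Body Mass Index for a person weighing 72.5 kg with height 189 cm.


BMI = weight / height^2
height = 189 cm = 1.89 m
BMI = 72.5 / 1.89^2
BMI = 20.3 kg/m^2


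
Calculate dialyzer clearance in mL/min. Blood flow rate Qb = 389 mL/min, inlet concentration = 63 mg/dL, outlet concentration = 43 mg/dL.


K = Qb * (Cb_in - Cb_out) / Cb_in
K = 389 * (63 - 43) / 63
K = 123.5 mL/min


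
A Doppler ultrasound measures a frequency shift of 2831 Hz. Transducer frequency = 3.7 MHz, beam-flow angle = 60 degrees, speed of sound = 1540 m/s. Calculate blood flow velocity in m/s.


v = fd * c / (2 * f0 * cos(theta))
v = 2831 * 1540 / (2 * 3.7000e+06 * cos(60))
v = 1.178 m/s


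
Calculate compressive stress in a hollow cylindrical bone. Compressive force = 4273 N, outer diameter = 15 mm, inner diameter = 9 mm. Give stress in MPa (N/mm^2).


A = pi*(r_o^2 - r_i^2)
r_o = 7.5 mm, r_i = 4.5 mm
A = 113.097 mm^2
sigma = F/A = 4273 / 113.097
sigma = 37.78 MPa


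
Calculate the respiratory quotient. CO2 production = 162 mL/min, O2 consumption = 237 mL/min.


RQ = VCO2 / VO2
RQ = 162 / 237
RQ = 0.6835


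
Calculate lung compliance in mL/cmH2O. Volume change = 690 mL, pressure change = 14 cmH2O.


C = dV / dP
C = 690 / 14
C = 49.29 mL/cmH2O


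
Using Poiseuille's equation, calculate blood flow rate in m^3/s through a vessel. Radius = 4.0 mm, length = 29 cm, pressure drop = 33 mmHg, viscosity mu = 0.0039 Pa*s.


Q = pi*r^4*dP / (8*mu*L)
r = 0.004 m, L = 0.29 m
dP = 33 mmHg = 4399.626 Pa
Q = 3.9107e-04 m^3/s


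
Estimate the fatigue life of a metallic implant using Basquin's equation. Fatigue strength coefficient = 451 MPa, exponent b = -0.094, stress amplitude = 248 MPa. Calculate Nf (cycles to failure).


sigma_a = sigma_f' * (2Nf)^b
2Nf = (sigma_a/sigma_f')^(1/b)
2Nf = (248/451)^(1/-0.094)
2Nf = 579.46931
Nf = 289.7


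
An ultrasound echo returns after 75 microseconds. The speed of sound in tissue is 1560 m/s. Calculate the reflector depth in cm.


depth = c * t / 2
t = 75 us = 7.5000e-05 s
depth = 1560 * 7.5000e-05 / 2
depth = 0.0585 m = 5.85 cm


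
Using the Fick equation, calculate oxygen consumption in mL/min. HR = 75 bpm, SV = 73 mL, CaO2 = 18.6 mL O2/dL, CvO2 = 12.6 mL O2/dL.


CO = HR*SV = 75*73/1000 = 5.475 L/min
a-v O2 diff = 18.6 - 12.6 = 6 mL/dL
VO2 = CO * (CaO2-CvO2) * 10 dL/L
VO2 = 5.475 * 6 * 10
VO2 = 328.5 mL/min


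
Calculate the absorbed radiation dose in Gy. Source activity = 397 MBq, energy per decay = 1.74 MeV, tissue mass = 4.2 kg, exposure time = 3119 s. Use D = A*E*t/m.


A = 397 MBq = 3.9700e+08 Bq
E = 1.74 MeV = 2.78748e-13 J
D = A*E*t/m = 3.9700e+08*2.78748e-13*3119/4.2
D = 0.08218 Gy


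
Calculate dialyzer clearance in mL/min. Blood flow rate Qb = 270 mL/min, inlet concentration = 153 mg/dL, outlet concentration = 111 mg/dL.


K = Qb * (Cb_in - Cb_out) / Cb_in
K = 270 * (153 - 111) / 153
K = 74.12 mL/min


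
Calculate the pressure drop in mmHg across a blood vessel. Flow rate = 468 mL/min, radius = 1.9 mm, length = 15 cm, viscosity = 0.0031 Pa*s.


dP = 8*mu*L*Q / (pi*r^4)
Q = 468 mL/min = 7.8e-06 m^3/s
dP = 708.718 Pa = 708.718 / 133.322 mmHg = 5.316 mmHg


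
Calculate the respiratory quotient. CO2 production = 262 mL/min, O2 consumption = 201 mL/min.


RQ = VCO2 / VO2
RQ = 262 / 201
RQ = 1.303


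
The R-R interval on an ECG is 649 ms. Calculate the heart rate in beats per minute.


HR = 60 / RR_interval(s)
RR = 649 ms = 0.649 s
HR = 60 / 0.649 = 92.45 bpm


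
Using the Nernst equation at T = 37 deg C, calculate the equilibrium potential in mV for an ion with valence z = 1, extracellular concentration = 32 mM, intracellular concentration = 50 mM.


E = (RT/(zF)) * ln(C_out/C_in)
T = 37 + 273.15 = 310.15 K
E = (8.314 * 310.15 / (1 * 96485)) * ln(32/50)
E = -11.93 mV


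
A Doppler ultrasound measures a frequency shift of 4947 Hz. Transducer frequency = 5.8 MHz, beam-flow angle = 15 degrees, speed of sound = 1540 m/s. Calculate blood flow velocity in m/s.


v = fd * c / (2 * f0 * cos(theta))
v = 4947 * 1540 / (2 * 5.8000e+06 * cos(15))
v = 0.6799 m/s


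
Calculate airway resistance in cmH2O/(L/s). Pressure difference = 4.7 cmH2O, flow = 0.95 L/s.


R = dP / flow
R = 4.7 / 0.95
R = 4.947 cmH2O/(L/s)


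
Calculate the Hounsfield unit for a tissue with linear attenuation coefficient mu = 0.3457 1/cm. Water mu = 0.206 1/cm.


HU = ((mu_tissue - mu_water) / mu_water) * 1000
HU = ((0.3457 - 0.206) / 0.206) * 1000
HU = 678.2


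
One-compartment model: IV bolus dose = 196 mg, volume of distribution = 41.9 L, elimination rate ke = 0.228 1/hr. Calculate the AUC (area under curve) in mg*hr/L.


C0 = Dose/Vd = 196/41.9 = 4.6778 mg/L
AUC = C0/ke = 4.6778/0.228
AUC = 20.52 mg*hr/L


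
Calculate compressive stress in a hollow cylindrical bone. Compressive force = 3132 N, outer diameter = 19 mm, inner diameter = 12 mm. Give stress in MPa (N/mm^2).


A = pi*(r_o^2 - r_i^2)
r_o = 9.5 mm, r_i = 6 mm
A = 170.431 mm^2
sigma = F/A = 3132 / 170.431
sigma = 18.38 MPa


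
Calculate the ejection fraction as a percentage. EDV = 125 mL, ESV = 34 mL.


SV = EDV - ESV = 125 - 34 = 91 mL
EF = SV/EDV * 100 = 91/125 * 100
EF = 72.8%


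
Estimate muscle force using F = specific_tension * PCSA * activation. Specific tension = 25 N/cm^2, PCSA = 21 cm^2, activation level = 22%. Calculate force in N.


F = sigma * PCSA * activation
F = 25 * 21 * 0.22
F = 115.5 N


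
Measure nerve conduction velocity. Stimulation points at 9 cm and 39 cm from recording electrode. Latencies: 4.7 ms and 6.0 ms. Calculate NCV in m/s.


Distance = (39 - 9) / 100 = 0.3 m
dt = (6.0 - 4.7) / 1000 = 0.0013 s
NCV = dist / dt = 230.8 m/s
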